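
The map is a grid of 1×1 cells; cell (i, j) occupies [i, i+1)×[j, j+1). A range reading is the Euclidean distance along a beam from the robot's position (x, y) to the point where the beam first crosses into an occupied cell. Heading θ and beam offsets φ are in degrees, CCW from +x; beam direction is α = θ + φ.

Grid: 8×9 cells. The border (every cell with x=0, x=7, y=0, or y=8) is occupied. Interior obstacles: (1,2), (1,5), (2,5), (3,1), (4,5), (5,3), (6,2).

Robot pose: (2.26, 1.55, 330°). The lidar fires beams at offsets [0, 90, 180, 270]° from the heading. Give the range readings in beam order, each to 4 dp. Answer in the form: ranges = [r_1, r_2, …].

ranges = [0.8545, 3.9837, 0.9000, 0.6351]

beam 1: φ=0°, α=330°
  d=(0.8660,-0.5000)  start (2,1)  tX=0.8545 tY=1.1000  stride 1/|dx|=1.1547 1/|dy|=2.0000
    cross x-line → (3,1), t=0.8545 (wall)
  → r_1 = 0.8545
beam 2: φ=90°, α=60°
  d=(0.5000,0.8660)  start (2,1)  tX=1.4800 tY=0.5196  stride 1/|dx|=2.0000 1/|dy|=1.1547
    cross y-line → (2,2), t=0.5196
    cross x-line → (3,2), t=1.4800
    cross y-line → (3,3), t=1.6743
    cross y-line → (3,4), t=2.8290
    cross x-line → (4,4), t=3.4800
    cross y-line → (4,5), t=3.9837 (wall)
  → r_2 = 3.9837
beam 3: φ=180°, α=150°
  d=(-0.8660,0.5000)  start (2,1)  tX=0.3002 tY=0.9000  stride 1/|dx|=1.1547 1/|dy|=2.0000
    cross x-line → (1,1), t=0.3002
    cross y-line → (1,2), t=0.9000 (wall)
  → r_3 = 0.9000
beam 4: φ=270°, α=240°
  d=(-0.5000,-0.8660)  start (2,1)  tX=0.5200 tY=0.6351  stride 1/|dx|=2.0000 1/|dy|=1.1547
    cross x-line → (1,1), t=0.5200
    cross y-line → (1,0), t=0.6351 (wall)
  → r_4 = 0.6351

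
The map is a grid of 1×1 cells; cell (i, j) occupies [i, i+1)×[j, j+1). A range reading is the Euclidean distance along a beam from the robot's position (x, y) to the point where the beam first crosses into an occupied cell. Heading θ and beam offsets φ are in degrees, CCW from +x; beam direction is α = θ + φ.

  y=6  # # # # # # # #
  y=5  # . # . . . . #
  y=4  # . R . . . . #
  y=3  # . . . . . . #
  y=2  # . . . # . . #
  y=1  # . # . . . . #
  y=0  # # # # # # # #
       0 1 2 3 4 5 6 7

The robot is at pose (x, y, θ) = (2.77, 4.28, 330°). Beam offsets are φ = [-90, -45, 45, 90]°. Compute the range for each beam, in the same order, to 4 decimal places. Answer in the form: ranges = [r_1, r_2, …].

beam 1: φ=-90°, α=240°
  d=(-0.5000,-0.8660)  start (2,4)  tX=1.5400 tY=0.3233  stride 1/|dx|=2.0000 1/|dy|=1.1547
    cross y-line → (2,3), t=0.3233
    cross y-line → (2,2), t=1.4780
    cross x-line → (1,2), t=1.5400
    cross y-line → (1,1), t=2.6327
    cross x-line → (0,1), t=3.5400 (wall)
  → r_1 = 3.5400
beam 2: φ=-45°, α=285°
  d=(0.2588,-0.9659)  start (2,4)  tX=0.8887 tY=0.2899  stride 1/|dx|=3.8637 1/|dy|=1.0353
    cross y-line → (2,3), t=0.2899
    cross x-line → (3,3), t=0.8887
    cross y-line → (3,2), t=1.3252
    cross y-line → (3,1), t=2.3604
    cross y-line → (3,0), t=3.3957 (wall)
  → r_2 = 3.3957
beam 3: φ=45°, α=15°
  d=(0.9659,0.2588)  start (2,4)  tX=0.2381 tY=2.7819  stride 1/|dx|=1.0353 1/|dy|=3.8637
    cross x-line → (3,4), t=0.2381
    cross x-line → (4,4), t=1.2734
    cross x-line → (5,4), t=2.3087
    cross y-line → (5,5), t=2.7819
    cross x-line → (6,5), t=3.3439
    cross x-line → (7,5), t=4.3792 (wall)
  → r_3 = 4.3792
beam 4: φ=90°, α=60°
  d=(0.5000,0.8660)  start (2,4)  tX=0.4600 tY=0.8314  stride 1/|dx|=2.0000 1/|dy|=1.1547
    cross x-line → (3,4), t=0.4600
    cross y-line → (3,5), t=0.8314
    cross y-line → (3,6), t=1.9861 (wall)
  → r_4 = 1.9861

ranges = [3.5400, 3.3957, 4.3792, 1.9861]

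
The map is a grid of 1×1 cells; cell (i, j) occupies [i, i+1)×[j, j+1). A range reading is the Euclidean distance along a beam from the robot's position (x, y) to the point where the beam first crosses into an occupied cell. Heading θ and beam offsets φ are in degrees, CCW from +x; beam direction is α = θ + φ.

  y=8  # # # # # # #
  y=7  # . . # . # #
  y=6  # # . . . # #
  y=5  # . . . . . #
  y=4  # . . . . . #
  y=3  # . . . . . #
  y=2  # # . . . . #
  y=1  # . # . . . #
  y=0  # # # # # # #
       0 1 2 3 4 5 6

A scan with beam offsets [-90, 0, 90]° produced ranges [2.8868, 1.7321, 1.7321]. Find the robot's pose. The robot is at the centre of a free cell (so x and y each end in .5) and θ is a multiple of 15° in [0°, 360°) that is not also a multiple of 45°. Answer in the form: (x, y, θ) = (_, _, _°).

(x, y, θ) = (2.5, 4.5, 150°)

Enumerate (i+0.5, j+0.5, θ) over the 29 free cells and 16 admissible headings. For each, cast all 3 beams and compare to the given ranges.
  (4.5, 3.5, 210°): beam 1 = 5.1962 ≠ 2.8868 ✗
  (4.5, 3.5, 285°): beam 1 = 2.5882 ≠ 2.8868 ✗
  (2.5, 4.5, 255°): beam 1 = 1.5529 ≠ 2.8868 ✗
  (4.5, 7.5, 120°): beam 1 = 0.5774 ≠ 2.8868 ✗
  …
  (2.5, 4.5, 150°): r_1=2.8868, r_2=1.7321, r_3=1.7321 — all match ✓
Unique over the lattice → pose = (2.5, 4.5, 150°).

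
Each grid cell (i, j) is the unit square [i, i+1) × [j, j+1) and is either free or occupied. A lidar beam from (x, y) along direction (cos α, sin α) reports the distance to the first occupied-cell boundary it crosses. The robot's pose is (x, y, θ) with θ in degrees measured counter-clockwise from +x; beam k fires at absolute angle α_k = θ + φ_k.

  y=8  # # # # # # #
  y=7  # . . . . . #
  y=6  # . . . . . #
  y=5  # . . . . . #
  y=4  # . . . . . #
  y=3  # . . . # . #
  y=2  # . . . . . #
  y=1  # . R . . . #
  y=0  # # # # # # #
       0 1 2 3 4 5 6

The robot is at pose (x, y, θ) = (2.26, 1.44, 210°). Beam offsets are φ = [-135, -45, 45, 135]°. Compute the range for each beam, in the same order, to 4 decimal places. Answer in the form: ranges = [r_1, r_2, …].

beam 1: φ=-135°, α=75°
  d=(0.2588,0.9659)  start (2,1)  tX=2.8591 tY=0.5798  stride 1/|dx|=3.8637 1/|dy|=1.0353
    cross y-line → (2,2), t=0.5798
    cross y-line → (2,3), t=1.6150
    cross y-line → (2,4), t=2.6503
    cross x-line → (3,4), t=2.8591
    cross y-line → (3,5), t=3.6856
    cross y-line → (3,6), t=4.7209
    cross y-line → (3,7), t=5.7561
    cross x-line → (4,7), t=6.7228
    cross y-line → (4,8), t=6.7914 (wall)
  → r_1 = 6.7914
beam 2: φ=-45°, α=165°
  d=(-0.9659,0.2588)  start (2,1)  tX=0.2692 tY=2.1637  stride 1/|dx|=1.0353 1/|dy|=3.8637
    cross x-line → (1,1), t=0.2692
    cross x-line → (0,1), t=1.3044 (wall)
  → r_2 = 1.3044
beam 3: φ=45°, α=255°
  d=(-0.2588,-0.9659)  start (2,1)  tX=1.0046 tY=0.4555  stride 1/|dx|=3.8637 1/|dy|=1.0353
    cross y-line → (2,0), t=0.4555 (wall)
  → r_3 = 0.4555
beam 4: φ=135°, α=345°
  d=(0.9659,-0.2588)  start (2,1)  tX=0.7661 tY=1.7000  stride 1/|dx|=1.0353 1/|dy|=3.8637
    cross x-line → (3,1), t=0.7661
    cross y-line → (3,0), t=1.7000 (wall)
  → r_4 = 1.7000

ranges = [6.7914, 1.3044, 0.4555, 1.7000]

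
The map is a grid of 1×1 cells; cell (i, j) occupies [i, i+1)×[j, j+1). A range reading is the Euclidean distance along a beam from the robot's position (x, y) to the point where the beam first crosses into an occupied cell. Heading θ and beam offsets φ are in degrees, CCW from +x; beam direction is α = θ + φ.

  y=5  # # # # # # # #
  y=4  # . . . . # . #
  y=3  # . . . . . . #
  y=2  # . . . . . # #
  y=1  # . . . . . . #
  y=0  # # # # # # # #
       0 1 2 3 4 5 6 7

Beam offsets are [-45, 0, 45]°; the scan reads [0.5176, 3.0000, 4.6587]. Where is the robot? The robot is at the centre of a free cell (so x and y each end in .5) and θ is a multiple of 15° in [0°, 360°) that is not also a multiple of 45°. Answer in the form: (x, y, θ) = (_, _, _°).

Candidates: 22 free-cell centres × 16 headings = 352 poses. Raycast each; keep the one whose scan matches to 4 dp.
  (2.5, 2.5, 345°): beam 1 = 1.7321 ≠ 0.5176 ✗
  (2.5, 2.5, 60°): beam 1 = 4.6587 ≠ 0.5176 ✗
  (4.5, 3.5, 330°): beam 1 = 2.5882 ≠ 0.5176 ✗
  (6.5, 4.5, 255°): beam 1 = 0.5774 ≠ 0.5176 ✗
  …
  (5.5, 3.5, 150°): r_1=0.5176, r_2=3.0000, r_3=4.6587 — all match ✓
Only this pose fits every beam.

(x, y, θ) = (5.5, 3.5, 150°)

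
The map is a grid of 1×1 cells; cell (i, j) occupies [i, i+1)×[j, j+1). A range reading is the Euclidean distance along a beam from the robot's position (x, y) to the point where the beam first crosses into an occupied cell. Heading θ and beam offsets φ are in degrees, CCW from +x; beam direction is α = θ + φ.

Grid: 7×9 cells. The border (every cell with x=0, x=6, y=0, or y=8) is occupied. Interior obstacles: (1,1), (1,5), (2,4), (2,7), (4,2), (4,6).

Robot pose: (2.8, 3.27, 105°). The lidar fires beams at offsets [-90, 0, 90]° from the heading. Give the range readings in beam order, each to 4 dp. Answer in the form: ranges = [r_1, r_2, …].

ranges = [3.3129, 0.7558, 1.8635]

beam 1: φ=-90°, α=15°
  direction (0.9659, 0.2588); cell (2,3); t to first gridline: x 0.2071, y 2.8205 (then +1.0353 / +3.8637)
    (3,3) via x @ 0.2071
    (4,3) via x @ 1.2423
    (5,3) via x @ 2.2776
    (5,4) via y @ 2.8205
    (6,4) via x @ 3.3129  # hit
  → r_1 = 3.3129
beam 2: φ=0°, α=105°
  direction (-0.2588, 0.9659); cell (2,3); t to first gridline: x 3.0910, y 0.7558 (then +3.8637 / +1.0353)
    (2,4) via y @ 0.7558  # hit
  → r_2 = 0.7558
beam 3: φ=90°, α=195°
  direction (-0.9659, -0.2588); cell (2,3); t to first gridline: x 0.8282, y 1.0432 (then +1.0353 / +3.8637)
    (1,3) via x @ 0.8282
    (1,2) via y @ 1.0432
    (0,2) via x @ 1.8635  # hit
  → r_3 = 1.8635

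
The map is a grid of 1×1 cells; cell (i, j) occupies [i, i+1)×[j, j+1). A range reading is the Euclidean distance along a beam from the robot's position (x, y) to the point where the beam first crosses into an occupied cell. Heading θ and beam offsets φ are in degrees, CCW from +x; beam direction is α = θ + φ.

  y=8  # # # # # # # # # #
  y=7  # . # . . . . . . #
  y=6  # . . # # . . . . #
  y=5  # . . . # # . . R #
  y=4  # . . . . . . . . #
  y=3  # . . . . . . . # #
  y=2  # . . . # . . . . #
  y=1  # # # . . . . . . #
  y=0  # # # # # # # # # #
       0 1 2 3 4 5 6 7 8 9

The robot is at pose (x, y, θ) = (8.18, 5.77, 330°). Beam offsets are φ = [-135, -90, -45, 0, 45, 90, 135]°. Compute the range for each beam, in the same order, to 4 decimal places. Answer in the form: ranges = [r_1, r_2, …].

ranges = [2.2569, 5.5079, 1.8324, 0.9469, 0.8489, 1.6400, 2.3087]

beam 1: φ=-135°, α=195°
  direction (-0.9659, -0.2588); cell (8,5); t to first gridline: x 0.1863, y 2.9751 (then +1.0353 / +3.8637)
    (7,5) via x @ 0.1863
    (6,5) via x @ 1.2216
    (5,5) via x @ 2.2569  # hit
  → r_1 = 2.2569
beam 2: φ=-90°, α=240°
  direction (-0.5000, -0.8660); cell (8,5); t to first gridline: x 0.3600, y 0.8891 (then +2.0000 / +1.1547)
    (7,5) via x @ 0.3600
    (7,4) via y @ 0.8891
    (7,3) via y @ 2.0438
    (6,3) via x @ 2.3600
    (6,2) via y @ 3.1985
    (6,1) via y @ 4.3532
    (5,1) via x @ 4.3600
    (5,0) via y @ 5.5079  # hit
  → r_2 = 5.5079
beam 3: φ=-45°, α=285°
  direction (0.2588, -0.9659); cell (8,5); t to first gridline: x 3.1682, y 0.7972 (then +3.8637 / +1.0353)
    (8,4) via y @ 0.7972
    (8,3) via y @ 1.8324  # hit
  → r_3 = 1.8324
beam 4: φ=0°, α=330°
  direction (0.8660, -0.5000); cell (8,5); t to first gridline: x 0.9469, y 1.5400 (then +1.1547 / +2.0000)
    (9,5) via x @ 0.9469  # hit
  → r_4 = 0.9469
beam 5: φ=45°, α=15°
  direction (0.9659, 0.2588); cell (8,5); t to first gridline: x 0.8489, y 0.8887 (then +1.0353 / +3.8637)
    (9,5) via x @ 0.8489  # hit
  → r_5 = 0.8489
beam 6: φ=90°, α=60°
  direction (0.5000, 0.8660); cell (8,5); t to first gridline: x 1.6400, y 0.2656 (then +2.0000 / +1.1547)
    (8,6) via y @ 0.2656
    (8,7) via y @ 1.4203
    (9,7) via x @ 1.6400  # hit
  → r_6 = 1.6400
beam 7: φ=135°, α=105°
  direction (-0.2588, 0.9659); cell (8,5); t to first gridline: x 0.6955, y 0.2381 (then +3.8637 / +1.0353)
    (8,6) via y @ 0.2381
    (7,6) via x @ 0.6955
    (7,7) via y @ 1.2734
    (7,8) via y @ 2.3087  # hit
  → r_7 = 2.3087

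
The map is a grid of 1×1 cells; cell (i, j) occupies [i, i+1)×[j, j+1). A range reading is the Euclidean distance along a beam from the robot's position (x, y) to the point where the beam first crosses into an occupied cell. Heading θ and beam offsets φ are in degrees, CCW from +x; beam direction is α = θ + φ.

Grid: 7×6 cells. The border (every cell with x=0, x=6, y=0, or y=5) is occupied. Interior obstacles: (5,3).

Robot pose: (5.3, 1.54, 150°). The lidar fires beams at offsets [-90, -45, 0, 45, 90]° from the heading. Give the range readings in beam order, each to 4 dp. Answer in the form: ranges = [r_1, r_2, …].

ranges = [1.4000, 3.5821, 4.9652, 2.0864, 0.6235]

beam 1: φ=-90°, α=60°
  dir = (cos 60°, sin 60°) = (0.5000, 0.8660); from cell (5,1)
  next x-line at t=1.4000, next y-line at t=0.5312; Δt_x=2.0000, Δt_y=1.1547
    y: enter (5,2) at t=0.5312
    x: enter (6,2) at t=1.4000 ← occupied
  → r_1 = 1.4000
beam 2: φ=-45°, α=105°
  dir = (cos 105°, sin 105°) = (-0.2588, 0.9659); from cell (5,1)
  next x-line at t=1.1591, next y-line at t=0.4762; Δt_x=3.8637, Δt_y=1.0353
    y: enter (5,2) at t=0.4762
    x: enter (4,2) at t=1.1591
    y: enter (4,3) at t=1.5115
    y: enter (4,4) at t=2.5468
    y: enter (4,5) at t=3.5821 ← occupied
  → r_2 = 3.5821
beam 3: φ=0°, α=150°
  dir = (cos 150°, sin 150°) = (-0.8660, 0.5000); from cell (5,1)
  next x-line at t=0.3464, next y-line at t=0.9200; Δt_x=1.1547, Δt_y=2.0000
    x: enter (4,1) at t=0.3464
    y: enter (4,2) at t=0.9200
    x: enter (3,2) at t=1.5011
    x: enter (2,2) at t=2.6558
    y: enter (2,3) at t=2.9200
    x: enter (1,3) at t=3.8105
    y: enter (1,4) at t=4.9200
    x: enter (0,4) at t=4.9652 ← occupied
  → r_3 = 4.9652
beam 4: φ=45°, α=195°
  dir = (cos 195°, sin 195°) = (-0.9659, -0.2588); from cell (5,1)
  next x-line at t=0.3106, next y-line at t=2.0864; Δt_x=1.0353, Δt_y=3.8637
    x: enter (4,1) at t=0.3106
    x: enter (3,1) at t=1.3459
    y: enter (3,0) at t=2.0864 ← occupied
  → r_4 = 2.0864
beam 5: φ=90°, α=240°
  dir = (cos 240°, sin 240°) = (-0.5000, -0.8660); from cell (5,1)
  next x-line at t=0.6000, next y-line at t=0.6235; Δt_x=2.0000, Δt_y=1.1547
    x: enter (4,1) at t=0.6000
    y: enter (4,0) at t=0.6235 ← occupied
  → r_5 = 0.6235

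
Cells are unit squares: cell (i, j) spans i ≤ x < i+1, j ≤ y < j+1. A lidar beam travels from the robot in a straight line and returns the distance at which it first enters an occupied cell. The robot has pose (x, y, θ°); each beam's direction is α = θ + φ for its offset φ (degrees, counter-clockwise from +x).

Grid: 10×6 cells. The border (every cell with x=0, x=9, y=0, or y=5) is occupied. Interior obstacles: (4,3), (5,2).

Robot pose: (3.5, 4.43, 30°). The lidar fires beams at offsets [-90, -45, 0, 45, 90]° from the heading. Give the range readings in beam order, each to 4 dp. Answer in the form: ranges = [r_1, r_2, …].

ranges = [1.0000, 5.6940, 1.1400, 0.5901, 0.6582]

beam 1: φ=-90°, α=300°
  direction (0.5000, -0.8660); cell (3,4); t to first gridline: x 1.0000, y 0.4965 (then +2.0000 / +1.1547)
    (3,3) via y @ 0.4965
    (4,3) via x @ 1.0000  # hit
  → r_1 = 1.0000
beam 2: φ=-45°, α=345°
  direction (0.9659, -0.2588); cell (3,4); t to first gridline: x 0.5176, y 1.6614 (then +1.0353 / +3.8637)
    (4,4) via x @ 0.5176
    (5,4) via x @ 1.5529
    (5,3) via y @ 1.6614
    (6,3) via x @ 2.5882
    (7,3) via x @ 3.6235
    (8,3) via x @ 4.6587
    (8,2) via y @ 5.5251
    (9,2) via x @ 5.6940  # hit
  → r_2 = 5.6940
beam 3: φ=0°, α=30°
  direction (0.8660, 0.5000); cell (3,4); t to first gridline: x 0.5774, y 1.1400 (then +1.1547 / +2.0000)
    (4,4) via x @ 0.5774
    (4,5) via y @ 1.1400  # hit
  → r_3 = 1.1400
beam 4: φ=45°, α=75°
  direction (0.2588, 0.9659); cell (3,4); t to first gridline: x 1.9319, y 0.5901 (then +3.8637 / +1.0353)
    (3,5) via y @ 0.5901  # hit
  → r_4 = 0.5901
beam 5: φ=90°, α=120°
  direction (-0.5000, 0.8660); cell (3,4); t to first gridline: x 1.0000, y 0.6582 (then +2.0000 / +1.1547)
    (3,5) via y @ 0.6582  # hit
  → r_5 = 0.6582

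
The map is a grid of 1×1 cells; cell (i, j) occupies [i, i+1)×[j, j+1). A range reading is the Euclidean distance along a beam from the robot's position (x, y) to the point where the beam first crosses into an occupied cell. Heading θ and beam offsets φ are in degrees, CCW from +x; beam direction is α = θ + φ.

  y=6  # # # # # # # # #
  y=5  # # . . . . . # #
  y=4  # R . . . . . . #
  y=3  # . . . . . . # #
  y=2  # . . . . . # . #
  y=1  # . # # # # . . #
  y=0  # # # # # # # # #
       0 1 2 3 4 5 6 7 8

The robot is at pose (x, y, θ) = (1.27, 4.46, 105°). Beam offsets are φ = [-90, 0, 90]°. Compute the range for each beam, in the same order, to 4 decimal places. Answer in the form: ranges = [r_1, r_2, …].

ranges = [5.9321, 0.5590, 0.2795]

beam 1: φ=-90°, α=15°
  dir = (cos 15°, sin 15°) = (0.9659, 0.2588); from cell (1,4)
  next x-line at t=0.7558, next y-line at t=2.0864; Δt_x=1.0353, Δt_y=3.8637
    x: enter (2,4) at t=0.7558
    x: enter (3,4) at t=1.7910
    y: enter (3,5) at t=2.0864
    x: enter (4,5) at t=2.8263
    x: enter (5,5) at t=3.8616
    x: enter (6,5) at t=4.8969
    x: enter (7,5) at t=5.9321 ← occupied
  → r_1 = 5.9321
beam 2: φ=0°, α=105°
  dir = (cos 105°, sin 105°) = (-0.2588, 0.9659); from cell (1,4)
  next x-line at t=1.0432, next y-line at t=0.5590; Δt_x=3.8637, Δt_y=1.0353
    y: enter (1,5) at t=0.5590 ← occupied
  → r_2 = 0.5590
beam 3: φ=90°, α=195°
  dir = (cos 195°, sin 195°) = (-0.9659, -0.2588); from cell (1,4)
  next x-line at t=0.2795, next y-line at t=1.7773; Δt_x=1.0353, Δt_y=3.8637
    x: enter (0,4) at t=0.2795 ← occupied
  → r_3 = 0.2795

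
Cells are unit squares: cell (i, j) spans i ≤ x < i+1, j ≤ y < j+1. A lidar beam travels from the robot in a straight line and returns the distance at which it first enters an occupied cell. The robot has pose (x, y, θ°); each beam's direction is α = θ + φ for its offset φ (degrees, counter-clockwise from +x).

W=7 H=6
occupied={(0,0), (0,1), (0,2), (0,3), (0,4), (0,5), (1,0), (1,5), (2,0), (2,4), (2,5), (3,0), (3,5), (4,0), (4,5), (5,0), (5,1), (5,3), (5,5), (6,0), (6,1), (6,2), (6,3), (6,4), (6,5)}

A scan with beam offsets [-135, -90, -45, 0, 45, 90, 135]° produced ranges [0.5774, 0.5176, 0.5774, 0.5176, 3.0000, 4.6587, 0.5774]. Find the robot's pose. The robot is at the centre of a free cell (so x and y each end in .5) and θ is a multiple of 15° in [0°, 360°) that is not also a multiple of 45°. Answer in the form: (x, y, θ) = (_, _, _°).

(x, y, θ) = (5.5, 2.5, 105°)

Candidates: 17 free-cell centres × 16 headings = 272 poses. Raycast each; keep the one whose scan matches to 4 dp.
  (4.5, 4.5, 60°): beam 1 = 2.5882 ≠ 0.5774 ✗
  (3.5, 4.5, 105°): beam 1 = 1.7321 ≠ 0.5774 ✗
  (1.5, 4.5, 15°): beam 1 = 1.0000 ≠ 0.5774 ✗
  (3.5, 3.5, 165°): beam 1 = 2.8868 ≠ 0.5774 ✗
  …
  (5.5, 2.5, 105°): r_1=0.5774, r_2=0.5176, r_3=0.5774, r_4=0.5176, r_5=3.0000, r_6=4.6587, r_7=0.5774 — all match ✓
Only this pose fits every beam.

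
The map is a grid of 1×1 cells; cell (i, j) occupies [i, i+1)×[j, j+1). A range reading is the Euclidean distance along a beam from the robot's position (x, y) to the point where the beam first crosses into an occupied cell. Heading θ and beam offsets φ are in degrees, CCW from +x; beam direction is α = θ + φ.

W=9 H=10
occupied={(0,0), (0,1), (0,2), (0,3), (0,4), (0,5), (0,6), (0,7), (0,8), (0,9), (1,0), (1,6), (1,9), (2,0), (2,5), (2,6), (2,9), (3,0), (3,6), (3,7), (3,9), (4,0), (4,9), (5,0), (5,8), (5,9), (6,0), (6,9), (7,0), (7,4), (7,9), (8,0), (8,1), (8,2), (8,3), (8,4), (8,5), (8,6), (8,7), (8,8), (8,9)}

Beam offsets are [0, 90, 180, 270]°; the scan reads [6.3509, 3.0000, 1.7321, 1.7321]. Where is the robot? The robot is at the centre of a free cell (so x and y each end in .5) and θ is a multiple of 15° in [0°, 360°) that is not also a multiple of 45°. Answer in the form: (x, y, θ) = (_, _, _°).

Enumerate (i+0.5, j+0.5, θ) over the 49 free cells and 16 admissible headings. For each, cast all 4 beams and compare to the given ranges.
  (4.5, 8.5, 105°): beam 1 = 0.5176 ≠ 6.3509 ✗
  (2.5, 2.5, 120°): beam 1 = 3.0000 ≠ 6.3509 ✗
  (6.5, 8.5, 165°): beam 1 = 0.5176 ≠ 6.3509 ✗
  …
  (2.5, 2.5, 30°): r_1=6.3509, r_2=3.0000, r_3=1.7321, r_4=1.7321 — all match ✓
Unique over the lattice → pose = (2.5, 2.5, 30°).

(x, y, θ) = (2.5, 2.5, 30°)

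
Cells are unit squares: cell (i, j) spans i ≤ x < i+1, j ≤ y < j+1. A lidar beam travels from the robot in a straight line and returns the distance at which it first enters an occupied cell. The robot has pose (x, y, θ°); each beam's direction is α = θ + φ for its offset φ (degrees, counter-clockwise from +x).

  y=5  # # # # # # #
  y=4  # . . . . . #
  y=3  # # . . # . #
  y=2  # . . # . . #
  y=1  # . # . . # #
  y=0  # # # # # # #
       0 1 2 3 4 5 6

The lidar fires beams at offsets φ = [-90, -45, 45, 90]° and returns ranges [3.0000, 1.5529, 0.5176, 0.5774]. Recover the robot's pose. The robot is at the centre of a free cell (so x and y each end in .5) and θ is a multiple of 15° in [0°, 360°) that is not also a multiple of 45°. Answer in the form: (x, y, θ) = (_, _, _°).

(x, y, θ) = (2.5, 3.5, 120°)

The pose lattice has 15·16 = 240 candidates. Test each by forward raycasting.
  (5.5, 2.5, 300°): beam 1 = 2.8868 ≠ 3.0000 ✗
  (4.5, 2.5, 15°): beam 1 = 1.5529 ≠ 3.0000 ✗
  (4.5, 4.5, 150°): beam 1 = 0.5774 ≠ 3.0000 ✗
  (3.5, 4.5, 300°): beam 1 = 1.7321 ≠ 3.0000 ✗
  …
  (2.5, 3.5, 120°): r_1=3.0000, r_2=1.5529, r_3=0.5176, r_4=0.5774 — all match ✓
No second candidate reproduces the full scan.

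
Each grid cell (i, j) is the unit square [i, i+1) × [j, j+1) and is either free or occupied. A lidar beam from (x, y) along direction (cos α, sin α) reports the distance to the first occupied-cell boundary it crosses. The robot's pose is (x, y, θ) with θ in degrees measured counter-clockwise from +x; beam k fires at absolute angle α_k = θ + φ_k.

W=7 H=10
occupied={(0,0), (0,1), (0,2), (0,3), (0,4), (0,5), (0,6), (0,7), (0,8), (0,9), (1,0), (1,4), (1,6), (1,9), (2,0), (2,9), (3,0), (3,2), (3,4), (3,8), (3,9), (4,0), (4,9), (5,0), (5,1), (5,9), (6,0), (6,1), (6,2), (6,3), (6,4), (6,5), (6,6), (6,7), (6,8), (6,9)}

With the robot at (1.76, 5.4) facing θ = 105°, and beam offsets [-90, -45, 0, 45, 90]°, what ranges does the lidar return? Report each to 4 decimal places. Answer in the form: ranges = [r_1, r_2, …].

beam 1: φ=-90°, α=15°
  d=(0.9659,0.2588)  start (1,5)  tX=0.2485 tY=2.3182  stride 1/|dx|=1.0353 1/|dy|=3.8637
    cross x-line → (2,5), t=0.2485
    cross x-line → (3,5), t=1.2837
    cross y-line → (3,6), t=2.3182
    cross x-line → (4,6), t=2.3190
    cross x-line → (5,6), t=3.3543
    cross x-line → (6,6), t=4.3896 (wall)
  → r_1 = 4.3896
beam 2: φ=-45°, α=60°
  d=(0.5000,0.8660)  start (1,5)  tX=0.4800 tY=0.6928  stride 1/|dx|=2.0000 1/|dy|=1.1547
    cross x-line → (2,5), t=0.4800
    cross y-line → (2,6), t=0.6928
    cross y-line → (2,7), t=1.8475
    cross x-line → (3,7), t=2.4800
    cross y-line → (3,8), t=3.0022 (wall)
  → r_2 = 3.0022
beam 3: φ=0°, α=105°
  d=(-0.2588,0.9659)  start (1,5)  tX=2.9364 tY=0.6212  stride 1/|dx|=3.8637 1/|dy|=1.0353
    cross y-line → (1,6), t=0.6212 (wall)
  → r_3 = 0.6212
beam 4: φ=45°, α=150°
  d=(-0.8660,0.5000)  start (1,5)  tX=0.8776 tY=1.2000  stride 1/|dx|=1.1547 1/|dy|=2.0000
    cross x-line → (0,5), t=0.8776 (wall)
  → r_4 = 0.8776
beam 5: φ=90°, α=195°
  d=(-0.9659,-0.2588)  start (1,5)  tX=0.7868 tY=1.5455  stride 1/|dx|=1.0353 1/|dy|=3.8637
    cross x-line → (0,5), t=0.7868 (wall)
  → r_5 = 0.7868

ranges = [4.3896, 3.0022, 0.6212, 0.8776, 0.7868]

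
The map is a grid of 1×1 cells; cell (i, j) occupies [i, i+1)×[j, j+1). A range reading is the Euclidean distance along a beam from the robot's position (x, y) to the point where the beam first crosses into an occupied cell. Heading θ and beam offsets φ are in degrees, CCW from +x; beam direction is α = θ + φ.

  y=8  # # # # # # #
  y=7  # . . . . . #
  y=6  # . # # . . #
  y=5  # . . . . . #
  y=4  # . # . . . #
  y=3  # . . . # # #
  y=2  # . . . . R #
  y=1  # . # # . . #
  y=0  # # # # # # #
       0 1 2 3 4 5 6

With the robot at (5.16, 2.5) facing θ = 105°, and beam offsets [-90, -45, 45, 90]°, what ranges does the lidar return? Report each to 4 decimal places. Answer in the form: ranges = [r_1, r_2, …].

beam 1: φ=-90°, α=15°
  d=(0.9659,0.2588)  start (5,2)  tX=0.8696 tY=1.9319  stride 1/|dx|=1.0353 1/|dy|=3.8637
    cross x-line → (6,2), t=0.8696 (wall)
  → r_1 = 0.8696
beam 2: φ=-45°, α=60°
  d=(0.5000,0.8660)  start (5,2)  tX=1.6800 tY=0.5774  stride 1/|dx|=2.0000 1/|dy|=1.1547
    cross y-line → (5,3), t=0.5774 (wall)
  → r_2 = 0.5774
beam 3: φ=45°, α=150°
  d=(-0.8660,0.5000)  start (5,2)  tX=0.1848 tY=1.0000  stride 1/|dx|=1.1547 1/|dy|=2.0000
    cross x-line → (4,2), t=0.1848
    cross y-line → (4,3), t=1.0000 (wall)
  → r_3 = 1.0000
beam 4: φ=90°, α=195°
  d=(-0.9659,-0.2588)  start (5,2)  tX=0.1656 tY=1.9319  stride 1/|dx|=1.0353 1/|dy|=3.8637
    cross x-line → (4,2), t=0.1656
    cross x-line → (3,2), t=1.2009
    cross y-line → (3,1), t=1.9319 (wall)
  → r_4 = 1.9319

ranges = [0.8696, 0.5774, 1.0000, 1.9319]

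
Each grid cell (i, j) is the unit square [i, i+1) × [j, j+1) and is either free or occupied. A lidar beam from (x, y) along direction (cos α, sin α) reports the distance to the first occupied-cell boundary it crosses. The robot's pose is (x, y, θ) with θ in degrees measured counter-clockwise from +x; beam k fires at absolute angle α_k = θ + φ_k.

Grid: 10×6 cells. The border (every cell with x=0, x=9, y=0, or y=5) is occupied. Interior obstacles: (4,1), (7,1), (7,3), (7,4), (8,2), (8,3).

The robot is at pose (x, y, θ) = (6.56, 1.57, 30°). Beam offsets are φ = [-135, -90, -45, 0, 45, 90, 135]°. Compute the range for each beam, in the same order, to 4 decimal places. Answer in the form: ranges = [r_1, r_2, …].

ranges = [0.5901, 0.6582, 0.4555, 0.5081, 1.7000, 3.9606, 1.6150]

beam 1: φ=-135°, α=255°
  direction (-0.2588, -0.9659); cell (6,1); t to first gridline: x 2.1637, y 0.5901 (then +3.8637 / +1.0353)
    (6,0) via y @ 0.5901  # hit
  → r_1 = 0.5901
beam 2: φ=-90°, α=300°
  direction (0.5000, -0.8660); cell (6,1); t to first gridline: x 0.8800, y 0.6582 (then +2.0000 / +1.1547)
    (6,0) via y @ 0.6582  # hit
  → r_2 = 0.6582
beam 3: φ=-45°, α=345°
  direction (0.9659, -0.2588); cell (6,1); t to first gridline: x 0.4555, y 2.2023 (then +1.0353 / +3.8637)
    (7,1) via x @ 0.4555  # hit
  → r_3 = 0.4555
beam 4: φ=0°, α=30°
  direction (0.8660, 0.5000); cell (6,1); t to first gridline: x 0.5081, y 0.8600 (then +1.1547 / +2.0000)
    (7,1) via x @ 0.5081  # hit
  → r_4 = 0.5081
beam 5: φ=45°, α=75°
  direction (0.2588, 0.9659); cell (6,1); t to first gridline: x 1.7000, y 0.4452 (then +3.8637 / +1.0353)
    (6,2) via y @ 0.4452
    (6,3) via y @ 1.4804
    (7,3) via x @ 1.7000  # hit
  → r_5 = 1.7000
beam 6: φ=90°, α=120°
  direction (-0.5000, 0.8660); cell (6,1); t to first gridline: x 1.1200, y 0.4965 (then +2.0000 / +1.1547)
    (6,2) via y @ 0.4965
    (5,2) via x @ 1.1200
    (5,3) via y @ 1.6512
    (5,4) via y @ 2.8059
    (4,4) via x @ 3.1200
    (4,5) via y @ 3.9606  # hit
  → r_6 = 3.9606
beam 7: φ=135°, α=165°
  direction (-0.9659, 0.2588); cell (6,1); t to first gridline: x 0.5798, y 1.6614 (then +1.0353 / +3.8637)
    (5,1) via x @ 0.5798
    (4,1) via x @ 1.6150  # hit
  → r_7 = 1.6150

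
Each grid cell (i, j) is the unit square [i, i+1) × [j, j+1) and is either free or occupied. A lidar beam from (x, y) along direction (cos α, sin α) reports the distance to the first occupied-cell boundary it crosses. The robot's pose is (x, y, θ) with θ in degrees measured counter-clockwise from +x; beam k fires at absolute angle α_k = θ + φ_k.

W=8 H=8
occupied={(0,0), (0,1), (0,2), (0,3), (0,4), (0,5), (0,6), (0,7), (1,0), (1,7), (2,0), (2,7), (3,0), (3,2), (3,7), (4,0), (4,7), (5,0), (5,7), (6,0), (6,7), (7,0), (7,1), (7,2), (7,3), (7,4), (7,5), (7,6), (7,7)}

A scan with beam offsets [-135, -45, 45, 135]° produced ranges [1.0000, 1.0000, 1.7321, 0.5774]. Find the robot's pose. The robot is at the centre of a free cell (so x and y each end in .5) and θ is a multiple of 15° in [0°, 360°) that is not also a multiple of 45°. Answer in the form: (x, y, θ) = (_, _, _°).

Enumerate (i+0.5, j+0.5, θ) over the 35 free cells and 16 admissible headings. For each, cast all 4 beams and compare to the given ranges.
  (5.5, 4.5, 240°): beam 1 = 2.5882 ≠ 1.0000 ✗
  (6.5, 4.5, 30°): beam 1 = 3.6235 ≠ 1.0000 ✗
  (1.5, 3.5, 285°): beam 1 = 0.5774 ≠ 1.0000 ✗
  …
  (2.5, 1.5, 105°): r_1=1.0000, r_2=1.0000, r_3=1.7321, r_4=0.5774 — all match ✓
Unique over the lattice → pose = (2.5, 1.5, 105°).

(x, y, θ) = (2.5, 1.5, 105°)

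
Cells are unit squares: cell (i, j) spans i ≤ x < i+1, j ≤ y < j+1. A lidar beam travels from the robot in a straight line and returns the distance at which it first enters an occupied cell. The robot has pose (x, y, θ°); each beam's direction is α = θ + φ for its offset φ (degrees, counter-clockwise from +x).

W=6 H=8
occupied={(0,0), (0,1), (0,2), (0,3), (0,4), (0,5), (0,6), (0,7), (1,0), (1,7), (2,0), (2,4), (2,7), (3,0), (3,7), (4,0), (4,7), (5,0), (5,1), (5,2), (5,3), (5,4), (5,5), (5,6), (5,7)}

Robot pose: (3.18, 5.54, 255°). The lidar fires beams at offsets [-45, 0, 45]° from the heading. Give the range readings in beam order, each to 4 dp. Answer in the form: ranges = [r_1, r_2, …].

beam 1: φ=-45°, α=210°
  dir = (cos 210°, sin 210°) = (-0.8660, -0.5000); from cell (3,5)
  next x-line at t=0.2078, next y-line at t=1.0800; Δt_x=1.1547, Δt_y=2.0000
    x: enter (2,5) at t=0.2078
    y: enter (2,4) at t=1.0800 ← occupied
  → r_1 = 1.0800
beam 2: φ=0°, α=255°
  dir = (cos 255°, sin 255°) = (-0.2588, -0.9659); from cell (3,5)
  next x-line at t=0.6955, next y-line at t=0.5590; Δt_x=3.8637, Δt_y=1.0353
    y: enter (3,4) at t=0.5590
    x: enter (2,4) at t=0.6955 ← occupied
  → r_2 = 0.6955
beam 3: φ=45°, α=300°
  dir = (cos 300°, sin 300°) = (0.5000, -0.8660); from cell (3,5)
  next x-line at t=1.6400, next y-line at t=0.6235; Δt_x=2.0000, Δt_y=1.1547
    y: enter (3,4) at t=0.6235
    x: enter (4,4) at t=1.6400
    y: enter (4,3) at t=1.7782
    y: enter (4,2) at t=2.9329
    x: enter (5,2) at t=3.6400 ← occupied
  → r_3 = 3.6400

ranges = [1.0800, 0.6955, 3.6400]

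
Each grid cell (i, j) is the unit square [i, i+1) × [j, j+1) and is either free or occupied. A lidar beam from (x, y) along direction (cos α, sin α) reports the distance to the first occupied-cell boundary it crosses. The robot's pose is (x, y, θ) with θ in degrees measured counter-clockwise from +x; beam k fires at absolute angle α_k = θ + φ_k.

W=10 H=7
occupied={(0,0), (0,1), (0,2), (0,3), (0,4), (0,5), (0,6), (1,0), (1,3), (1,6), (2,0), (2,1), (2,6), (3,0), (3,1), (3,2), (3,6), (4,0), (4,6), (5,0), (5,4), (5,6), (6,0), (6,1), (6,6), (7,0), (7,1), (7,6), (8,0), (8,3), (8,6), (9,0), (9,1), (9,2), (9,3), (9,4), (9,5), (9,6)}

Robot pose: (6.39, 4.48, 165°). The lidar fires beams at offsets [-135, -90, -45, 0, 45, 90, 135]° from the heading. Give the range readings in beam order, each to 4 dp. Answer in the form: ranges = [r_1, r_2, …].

ranges = [3.0138, 1.5736, 1.7551, 0.4038, 0.4503, 3.6028, 2.8637]

beam 1: φ=-135°, α=30°
  direction (0.8660, 0.5000); cell (6,4); t to first gridline: x 0.7044, y 1.0400 (then +1.1547 / +2.0000)
    (7,4) via x @ 0.7044
    (7,5) via y @ 1.0400
    (8,5) via x @ 1.8591
    (9,5) via x @ 3.0138  # hit
  → r_1 = 3.0138
beam 2: φ=-90°, α=75°
  direction (0.2588, 0.9659); cell (6,4); t to first gridline: x 2.3569, y 0.5383 (then +3.8637 / +1.0353)
    (6,5) via y @ 0.5383
    (6,6) via y @ 1.5736  # hit
  → r_2 = 1.5736
beam 3: φ=-45°, α=120°
  direction (-0.5000, 0.8660); cell (6,4); t to first gridline: x 0.7800, y 0.6004 (then +2.0000 / +1.1547)
    (6,5) via y @ 0.6004
    (5,5) via x @ 0.7800
    (5,6) via y @ 1.7551  # hit
  → r_3 = 1.7551
beam 4: φ=0°, α=165°
  direction (-0.9659, 0.2588); cell (6,4); t to first gridline: x 0.4038, y 2.0091 (then +1.0353 / +3.8637)
    (5,4) via x @ 0.4038  # hit
  → r_4 = 0.4038
beam 5: φ=45°, α=210°
  direction (-0.8660, -0.5000); cell (6,4); t to first gridline: x 0.4503, y 0.9600 (then +1.1547 / +2.0000)
    (5,4) via x @ 0.4503  # hit
  → r_5 = 0.4503
beam 6: φ=90°, α=255°
  direction (-0.2588, -0.9659); cell (6,4); t to first gridline: x 1.5068, y 0.4969 (then +3.8637 / +1.0353)
    (6,3) via y @ 0.4969
    (5,3) via x @ 1.5068
    (5,2) via y @ 1.5322
    (5,1) via y @ 2.5675
    (5,0) via y @ 3.6028  # hit
  → r_6 = 3.6028
beam 7: φ=135°, α=300°
  direction (0.5000, -0.8660); cell (6,4); t to first gridline: x 1.2200, y 0.5543 (then +2.0000 / +1.1547)
    (6,3) via y @ 0.5543
    (7,3) via x @ 1.2200
    (7,2) via y @ 1.7090
    (7,1) via y @ 2.8637  # hit
  → r_7 = 2.8637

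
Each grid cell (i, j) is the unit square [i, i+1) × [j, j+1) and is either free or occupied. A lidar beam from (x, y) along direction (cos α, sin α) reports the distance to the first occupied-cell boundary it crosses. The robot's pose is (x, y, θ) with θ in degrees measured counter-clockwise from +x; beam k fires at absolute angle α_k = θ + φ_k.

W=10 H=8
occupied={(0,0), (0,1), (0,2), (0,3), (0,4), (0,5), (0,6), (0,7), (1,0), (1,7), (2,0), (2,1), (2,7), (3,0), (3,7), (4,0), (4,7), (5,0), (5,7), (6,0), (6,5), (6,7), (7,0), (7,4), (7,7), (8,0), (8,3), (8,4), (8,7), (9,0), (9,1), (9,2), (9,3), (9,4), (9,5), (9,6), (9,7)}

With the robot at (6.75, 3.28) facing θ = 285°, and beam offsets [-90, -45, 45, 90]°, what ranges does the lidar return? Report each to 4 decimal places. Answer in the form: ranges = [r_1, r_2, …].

beam 1: φ=-90°, α=195°
  direction (-0.9659, -0.2588); cell (6,3); t to first gridline: x 0.7765, y 1.0818 (then +1.0353 / +3.8637)
    (5,3) via x @ 0.7765
    (5,2) via y @ 1.0818
    (4,2) via x @ 1.8117
    (3,2) via x @ 2.8470
    (2,2) via x @ 3.8823
    (1,2) via x @ 4.9176
    (1,1) via y @ 4.9455
    (0,1) via x @ 5.9528  # hit
  → r_1 = 5.9528
beam 2: φ=-45°, α=240°
  direction (-0.5000, -0.8660); cell (6,3); t to first gridline: x 1.5000, y 0.3233 (then +2.0000 / +1.1547)
    (6,2) via y @ 0.3233
    (6,1) via y @ 1.4780
    (5,1) via x @ 1.5000
    (5,0) via y @ 2.6327  # hit
  → r_2 = 2.6327
beam 3: φ=45°, α=330°
  direction (0.8660, -0.5000); cell (6,3); t to first gridline: x 0.2887, y 0.5600 (then +1.1547 / +2.0000)
    (7,3) via x @ 0.2887
    (7,2) via y @ 0.5600
    (8,2) via x @ 1.4434
    (8,1) via y @ 2.5600
    (9,1) via x @ 2.5981  # hit
  → r_3 = 2.5981
beam 4: φ=90°, α=15°
  direction (0.9659, 0.2588); cell (6,3); t to first gridline: x 0.2588, y 2.7819 (then +1.0353 / +3.8637)
    (7,3) via x @ 0.2588
    (8,3) via x @ 1.2941  # hit
  → r_4 = 1.2941

ranges = [5.9528, 2.6327, 2.5981, 1.2941]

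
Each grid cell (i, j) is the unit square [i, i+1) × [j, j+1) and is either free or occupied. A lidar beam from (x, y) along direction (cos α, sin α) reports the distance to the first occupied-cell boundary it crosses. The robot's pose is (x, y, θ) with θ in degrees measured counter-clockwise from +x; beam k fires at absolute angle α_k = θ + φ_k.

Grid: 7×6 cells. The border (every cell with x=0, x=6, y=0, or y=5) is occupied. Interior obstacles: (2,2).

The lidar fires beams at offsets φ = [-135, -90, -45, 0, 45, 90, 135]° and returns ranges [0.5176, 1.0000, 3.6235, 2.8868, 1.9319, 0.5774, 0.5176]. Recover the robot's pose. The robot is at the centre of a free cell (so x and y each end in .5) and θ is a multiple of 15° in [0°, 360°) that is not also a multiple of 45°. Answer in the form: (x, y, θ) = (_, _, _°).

(x, y, θ) = (5.5, 1.5, 150°)

Candidates: 19 free-cell centres × 16 headings = 304 poses. Raycast each; keep the one whose scan matches to 4 dp.
  (2.5, 3.5, 345°): beam 1 = 1.7321 ≠ 0.5176 ✗
  (1.5, 2.5, 30°): beam 1 = 1.5529 ≠ 0.5176 ✗
  (1.5, 4.5, 330°): beam 3 = 1.9319 ≠ 3.6235 ✗
  …
  (5.5, 1.5, 150°): r_1=0.5176, r_2=1.0000, r_3=3.6235, r_4=2.8868, r_5=1.9319, r_6=0.5774, r_7=0.5176 — all match ✓
Only this pose fits every beam.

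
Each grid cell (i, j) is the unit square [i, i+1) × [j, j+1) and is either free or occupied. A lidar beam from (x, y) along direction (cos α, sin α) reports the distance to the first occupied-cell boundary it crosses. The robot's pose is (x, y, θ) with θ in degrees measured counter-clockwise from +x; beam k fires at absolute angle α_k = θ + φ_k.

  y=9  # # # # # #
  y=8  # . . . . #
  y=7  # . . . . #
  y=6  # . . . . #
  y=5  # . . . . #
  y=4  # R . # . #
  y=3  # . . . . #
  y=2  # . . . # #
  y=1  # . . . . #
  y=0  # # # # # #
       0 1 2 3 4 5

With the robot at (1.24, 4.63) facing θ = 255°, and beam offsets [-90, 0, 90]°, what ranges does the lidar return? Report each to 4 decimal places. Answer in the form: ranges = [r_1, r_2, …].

ranges = [0.2485, 0.9273, 1.8221]

beam 1: φ=-90°, α=165°
  dir = (cos 165°, sin 165°) = (-0.9659, 0.2588); from cell (1,4)
  next x-line at t=0.2485, next y-line at t=1.4296; Δt_x=1.0353, Δt_y=3.8637
    x: enter (0,4) at t=0.2485 ← occupied
  → r_1 = 0.2485
beam 2: φ=0°, α=255°
  dir = (cos 255°, sin 255°) = (-0.2588, -0.9659); from cell (1,4)
  next x-line at t=0.9273, next y-line at t=0.6522; Δt_x=3.8637, Δt_y=1.0353
    y: enter (1,3) at t=0.6522
    x: enter (0,3) at t=0.9273 ← occupied
  → r_2 = 0.9273
beam 3: φ=90°, α=345°
  dir = (cos 345°, sin 345°) = (0.9659, -0.2588); from cell (1,4)
  next x-line at t=0.7868, next y-line at t=2.4341; Δt_x=1.0353, Δt_y=3.8637
    x: enter (2,4) at t=0.7868
    x: enter (3,4) at t=1.8221 ← occupied
  → r_3 = 1.8221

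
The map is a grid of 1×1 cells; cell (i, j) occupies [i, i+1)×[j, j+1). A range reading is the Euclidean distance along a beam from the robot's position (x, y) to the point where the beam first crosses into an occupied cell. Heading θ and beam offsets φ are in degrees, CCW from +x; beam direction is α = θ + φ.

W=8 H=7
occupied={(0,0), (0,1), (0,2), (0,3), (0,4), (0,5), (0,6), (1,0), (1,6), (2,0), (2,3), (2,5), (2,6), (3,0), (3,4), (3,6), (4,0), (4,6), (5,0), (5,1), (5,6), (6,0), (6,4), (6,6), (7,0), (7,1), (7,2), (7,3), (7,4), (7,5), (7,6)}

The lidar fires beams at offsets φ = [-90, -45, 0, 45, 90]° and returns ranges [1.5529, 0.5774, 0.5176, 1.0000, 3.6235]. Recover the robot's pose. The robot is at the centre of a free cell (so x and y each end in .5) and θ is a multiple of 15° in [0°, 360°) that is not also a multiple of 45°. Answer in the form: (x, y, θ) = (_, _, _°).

(x, y, θ) = (1.5, 4.5, 195°)

Candidates: 25 free-cell centres × 16 headings = 400 poses. Raycast each; keep the one whose scan matches to 4 dp.
  (3.5, 3.5, 75°): beam 1 = 3.6235 ≠ 1.5529 ✗
  (4.5, 3.5, 105°): beam 1 = 1.9319 ≠ 1.5529 ✗
  (4.5, 5.5, 75°): beam 1 = 1.9319 ≠ 1.5529 ✗
  …
  (1.5, 4.5, 195°): r_1=1.5529, r_2=0.5774, r_3=0.5176, r_4=1.0000, r_5=3.6235 — all match ✓
Only this pose fits every beam.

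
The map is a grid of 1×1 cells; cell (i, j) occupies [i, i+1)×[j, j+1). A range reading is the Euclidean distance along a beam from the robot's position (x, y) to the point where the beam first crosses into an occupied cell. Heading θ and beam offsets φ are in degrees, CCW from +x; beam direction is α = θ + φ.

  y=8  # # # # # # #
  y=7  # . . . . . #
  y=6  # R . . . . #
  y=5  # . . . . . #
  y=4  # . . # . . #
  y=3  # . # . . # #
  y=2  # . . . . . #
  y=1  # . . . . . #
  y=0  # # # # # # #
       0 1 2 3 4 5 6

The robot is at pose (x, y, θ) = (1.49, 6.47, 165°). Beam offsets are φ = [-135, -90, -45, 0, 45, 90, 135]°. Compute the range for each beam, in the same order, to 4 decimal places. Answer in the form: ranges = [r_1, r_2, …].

beam 1: φ=-135°, α=30°
  cosα=0.8660 sinα=0.5000 | (1,6) | tMaxX 0.5889 tMaxY 1.0600 | tΔX 1.1547 tΔY 2.0000
    t=0.5889 [x] (2,6)
    t=1.0600 [y] (2,7)
    t=1.7436 [x] (3,7)
    t=2.8983 [x] (4,7)
    t=3.0600 [y] (4,8) — stop
  → r_1 = 3.0600
beam 2: φ=-90°, α=75°
  cosα=0.2588 sinα=0.9659 | (1,6) | tMaxX 1.9705 tMaxY 0.5487 | tΔX 3.8637 tΔY 1.0353
    t=0.5487 [y] (1,7)
    t=1.5840 [y] (1,8) — stop
  → r_2 = 1.5840
beam 3: φ=-45°, α=120°
  cosα=-0.5000 sinα=0.8660 | (1,6) | tMaxX 0.9800 tMaxY 0.6120 | tΔX 2.0000 tΔY 1.1547
    t=0.6120 [y] (1,7)
    t=0.9800 [x] (0,7) — stop
  → r_3 = 0.9800
beam 4: φ=0°, α=165°
  cosα=-0.9659 sinα=0.2588 | (1,6) | tMaxX 0.5073 tMaxY 2.0478 | tΔX 1.0353 tΔY 3.8637
    t=0.5073 [x] (0,6) — stop
  → r_4 = 0.5073
beam 5: φ=45°, α=210°
  cosα=-0.8660 sinα=-0.5000 | (1,6) | tMaxX 0.5658 tMaxY 0.9400 | tΔX 1.1547 tΔY 2.0000
    t=0.5658 [x] (0,6) — stop
  → r_5 = 0.5658
beam 6: φ=90°, α=255°
  cosα=-0.2588 sinα=-0.9659 | (1,6) | tMaxX 1.8932 tMaxY 0.4866 | tΔX 3.8637 tΔY 1.0353
    t=0.4866 [y] (1,5)
    t=1.5219 [y] (1,4)
    t=1.8932 [x] (0,4) — stop
  → r_6 = 1.8932
beam 7: φ=135°, α=300°
  cosα=0.5000 sinα=-0.8660 | (1,6) | tMaxX 1.0200 tMaxY 0.5427 | tΔX 2.0000 tΔY 1.1547
    t=0.5427 [y] (1,5)
    t=1.0200 [x] (2,5)
    t=1.6974 [y] (2,4)
    t=2.8521 [y] (2,3) — stop
  → r_7 = 2.8521

ranges = [3.0600, 1.5840, 0.9800, 0.5073, 0.5658, 1.8932, 2.8521]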